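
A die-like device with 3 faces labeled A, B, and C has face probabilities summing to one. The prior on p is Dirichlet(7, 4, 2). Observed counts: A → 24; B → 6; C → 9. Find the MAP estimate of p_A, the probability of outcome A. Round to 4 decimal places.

The posterior is Dirichlet(αᵢ + nᵢ) = Dirichlet(31, 10, 11).
For a Dirichlet(a₁,…,a_K) with all aᵢ > 1, the mode has j-th component (aⱼ − 1)/(Σaᵢ − K).
Here Σaᵢ = 52 and K = 3, so p_A = (31 − 1)/(52 − 3) = 30/49 ≈ 0.6122.

MAP estimate of p_A = 0.6122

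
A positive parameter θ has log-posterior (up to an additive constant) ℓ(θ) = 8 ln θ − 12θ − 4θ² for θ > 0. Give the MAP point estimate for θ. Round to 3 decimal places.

ℓ'(θ) = 8/θ − 12 − 8θ. Setting this to zero and multiplying by θ: 8θ² + 12θ − 8 = 0.
θ = (−12 + √(12² + 4·8·8)) / (2·8) = (−12 + √400) / 16 = (−12 + 20)/16 = 1/2.
ℓ''(θ) = −8/θ² − 8 < 0, confirming a maximum.

θ̂_MAP = 0.500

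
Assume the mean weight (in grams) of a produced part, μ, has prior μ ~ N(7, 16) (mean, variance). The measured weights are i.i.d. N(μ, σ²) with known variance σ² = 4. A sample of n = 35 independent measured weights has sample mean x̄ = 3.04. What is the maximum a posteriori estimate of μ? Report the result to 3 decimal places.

μ̂_MAP = 3.068

n = 35, x̄ = 3.04.
For a Normal prior and Normal likelihood with known variance, the posterior is Normal; its mode equals its mean, the precision-weighted average.
Prior precision 1/σ₀² = 1/16 = 0.0625; data precision n/σ² = 35/4 = 8.75.
μ̂ = (0.0625·7 + 8.75·3.04) / (0.0625 + 8.75) = 27.0375/8.8125 = 721/235 ≈ 3.068.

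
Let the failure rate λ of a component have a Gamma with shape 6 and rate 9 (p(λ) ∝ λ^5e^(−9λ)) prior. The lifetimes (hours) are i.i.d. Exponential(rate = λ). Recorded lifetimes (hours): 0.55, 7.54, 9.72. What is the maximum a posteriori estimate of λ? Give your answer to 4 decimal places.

The Exponential(rate=λ) likelihood is ∝ λ^n e^(−λΣtᵢ). Here n = 3 and Σtᵢ = 0.55 + 7.54 + 9.72 = 17.81.
Posterior ∝ λ^5e^(−9λ) · λ^3e^(−17.81λ) = λ^8e^(−26.81λ), i.e. Gamma(9, 26.81).
Mode = (a−1)/b = 8/26.81 ≈ 0.2984.

λ̂_MAP = 0.2984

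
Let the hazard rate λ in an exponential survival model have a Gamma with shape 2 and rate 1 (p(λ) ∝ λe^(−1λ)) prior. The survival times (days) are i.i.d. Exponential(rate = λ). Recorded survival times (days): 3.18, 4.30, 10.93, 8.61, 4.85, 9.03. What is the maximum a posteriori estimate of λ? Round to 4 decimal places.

λ̂_MAP = 0.1671

The Exponential(rate=λ) likelihood is ∝ λ^n e^(−λΣtᵢ). Here n = 6 and Σtᵢ = 3.18 + 4.30 + 10.93 + 8.61 + 4.85 + 9.03 = 40.90.
Posterior ∝ λe^(−1λ) · λ^6e^(−40.90λ) = λ^7e^(−41.90λ), i.e. Gamma(8, 41.90).
Mode = (a−1)/b = 7/41.90 ≈ 0.1671.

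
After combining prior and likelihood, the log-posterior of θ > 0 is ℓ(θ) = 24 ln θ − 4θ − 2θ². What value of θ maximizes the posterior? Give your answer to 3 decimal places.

θ̂_MAP = 2.000

ℓ'(θ) = 24/θ − 4 − 4θ. Setting this to zero and multiplying by θ: 4θ² + 4θ − 24 = 0.
θ = (−4 + √(4² + 4·4·24)) / (2·4) = (−4 + √400) / 8 = (−4 + 20)/8 = 2.
ℓ''(θ) = −24/θ² − 4 < 0, confirming a maximum.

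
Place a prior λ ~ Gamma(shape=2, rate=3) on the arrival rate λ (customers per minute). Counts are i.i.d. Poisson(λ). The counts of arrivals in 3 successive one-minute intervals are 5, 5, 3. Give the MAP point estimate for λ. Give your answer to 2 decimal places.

Σxᵢ = 5+5+3 = 13, with n = 3.
Posterior ∝ λe^(−3λ) · λ^13e^(−3λ) = λ^14e^(−6λ), i.e. Gamma(shape=15, rate=6).
The mode of a Gamma(a, b) with a ≥ 1 (shape–rate) is (a−1)/b = 14/6 ≈ 2.33.

λ̂_MAP = 2.33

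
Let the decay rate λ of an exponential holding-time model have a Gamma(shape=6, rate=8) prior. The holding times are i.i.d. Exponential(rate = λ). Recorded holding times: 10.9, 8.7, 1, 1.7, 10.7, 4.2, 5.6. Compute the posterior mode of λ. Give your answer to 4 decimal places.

λ̂_MAP = 0.2362

The Exponential(rate=λ) likelihood is ∝ λ^n e^(−λΣtᵢ). Here n = 7 and Σtᵢ = 10.9 + 8.7 + 1 + 1.7 + 10.7 + 4.2 + 5.6 = 42.8.
Posterior ∝ λ^5e^(−8λ) · λ^7e^(−42.8λ) = λ^12e^(−50.8λ), i.e. Gamma(13, 50.8).
Mode = (a−1)/b = 12/50.8 ≈ 0.2362.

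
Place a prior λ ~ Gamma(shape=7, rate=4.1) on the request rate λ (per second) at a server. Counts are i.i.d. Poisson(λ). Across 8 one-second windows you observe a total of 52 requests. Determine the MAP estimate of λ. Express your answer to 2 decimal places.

Σxᵢ = 52, n = 8.
Posterior ∝ λ^6e^(−4.1λ) · λ^52e^(−8λ) = λ^58e^(−12.1λ), i.e. Gamma(shape=59, rate=12.1).
The mode of a Gamma(a, b) with a ≥ 1 (shape–rate) is (a−1)/b = 58/12.1 ≈ 4.79.

λ̂_MAP = 4.79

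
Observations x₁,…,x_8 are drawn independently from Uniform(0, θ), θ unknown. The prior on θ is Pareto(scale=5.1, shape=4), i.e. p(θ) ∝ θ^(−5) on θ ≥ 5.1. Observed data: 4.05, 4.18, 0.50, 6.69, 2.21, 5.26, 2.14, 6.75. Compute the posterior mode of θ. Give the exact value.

The Uniform(0, θ) likelihood is θ^(−n) for θ ≥ max(xᵢ), zero otherwise. Here max(xᵢ) = 6.75.
Posterior ∝ θ^(−5) · θ^(−8) = θ^(−13) on θ ≥ max(5.1, 6.75) = 6.75.
This density is strictly decreasing in θ, so the posterior mode lies at the lower boundary of the support.

θ̂_MAP = 6.75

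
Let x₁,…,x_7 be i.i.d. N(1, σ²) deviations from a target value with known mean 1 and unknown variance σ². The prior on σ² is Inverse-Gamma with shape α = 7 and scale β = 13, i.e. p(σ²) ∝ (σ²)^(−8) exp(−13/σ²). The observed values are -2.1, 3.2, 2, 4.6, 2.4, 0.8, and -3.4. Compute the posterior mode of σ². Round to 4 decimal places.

Sum of squared deviations about the known mean: SS = (-2.1−1)² + (3.2−1)² + (2−1)² + (4.6−1)² + (2.4−1)² + (0.8−1)² + (-3.4−1)² = 49.77.
The Normal likelihood contributes (σ²)^(−n/2) exp(−SS/(2σ²)), so the posterior is Inverse-Gamma(α + n/2, β + SS/2) = Inverse-Gamma(10.5, 37.885).
The mode of Inverse-Gamma(a, b) is b/(a+1) = 37.885/11.5 ≈ 3.2943.

σ̂²_MAP = 3.2943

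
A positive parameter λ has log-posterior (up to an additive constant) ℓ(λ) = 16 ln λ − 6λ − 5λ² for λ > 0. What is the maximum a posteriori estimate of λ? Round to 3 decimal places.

λ̂_MAP = 1.000

ℓ'(λ) = 16/λ − 6 − 10λ. Setting this to zero and multiplying by λ: 10λ² + 6λ − 16 = 0.
λ = (−6 + √(6² + 4·10·16)) / (2·10) = (−6 + √676) / 20 = (−6 + 26)/20 = 1.
ℓ''(λ) = −16/λ² − 10 < 0, confirming a maximum.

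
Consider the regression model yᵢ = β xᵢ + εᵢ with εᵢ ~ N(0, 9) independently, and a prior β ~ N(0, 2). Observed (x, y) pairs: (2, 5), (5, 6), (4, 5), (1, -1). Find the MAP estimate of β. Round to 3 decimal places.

log p(β | y) = −Σ(yᵢ − βxᵢ)²/(2·9) − β²/(2·2) + const.
Setting the derivative to zero: Σxᵢ(yᵢ − βxᵢ)/9 − β/2 = 0, so β = Σxᵢyᵢ / (Σxᵢ² + σ²/τ²).
Σxᵢyᵢ = 2·5 + 5·6 + 4·5 + 1·(-1) = 59; Σxᵢ² = 46; σ²/τ² = 4.5.
β̂_MAP = 59 / (46 + 4.5) = 59/50.5 ≈ 1.168.

β̂_MAP = 1.168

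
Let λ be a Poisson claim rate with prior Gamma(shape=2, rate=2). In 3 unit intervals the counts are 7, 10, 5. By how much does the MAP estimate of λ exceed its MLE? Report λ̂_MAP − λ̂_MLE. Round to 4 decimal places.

Σxᵢ = 22. Posterior is Gamma(24, 5); MAP = (24−1)/5 = 23/5 ≈ 4.60000.
MLE = x̄ = 22/3 ≈ 7.33333.
Difference = 23/5 − 22/3 = -41/15 ≈ -2.7333.

MAP − MLE = -2.7333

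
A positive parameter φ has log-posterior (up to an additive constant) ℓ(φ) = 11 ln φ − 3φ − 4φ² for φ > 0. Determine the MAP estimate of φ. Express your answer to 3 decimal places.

φ̂_MAP = 1.000

ℓ'(φ) = 11/φ − 3 − 8φ. Setting this to zero and multiplying by φ: 8φ² + 3φ − 11 = 0.
φ = (−3 + √(3² + 4·8·11)) / (2·8) = (−3 + √361) / 16 = (−3 + 19)/16 = 1.
ℓ''(φ) = −11/φ² − 8 < 0, confirming a maximum.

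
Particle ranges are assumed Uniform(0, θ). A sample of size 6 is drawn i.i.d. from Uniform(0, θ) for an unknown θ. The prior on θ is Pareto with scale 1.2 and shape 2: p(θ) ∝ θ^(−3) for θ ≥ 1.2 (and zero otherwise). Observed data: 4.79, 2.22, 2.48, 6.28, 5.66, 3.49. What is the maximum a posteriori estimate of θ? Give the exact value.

θ̂_MAP = 6.28

The Uniform(0, θ) likelihood is θ^(−n) for θ ≥ max(xᵢ), zero otherwise. Here max(xᵢ) = 6.28.
Posterior ∝ θ^(−3) · θ^(−6) = θ^(−9) on θ ≥ max(1.2, 6.28) = 6.28.
This density is strictly decreasing in θ, so the posterior mode lies at the lower boundary of the support.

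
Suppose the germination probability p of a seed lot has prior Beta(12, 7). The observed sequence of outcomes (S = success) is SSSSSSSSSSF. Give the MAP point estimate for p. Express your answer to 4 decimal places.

p̂_MAP = 0.7500

Prior: Beta(12, 7).
Data: 10 successes in 11 trials (from the sequence). The binomial likelihood contributes p^10(1−p)^1, so the posterior is Beta(12+10, 7+1) = Beta(22, 8).
For Beta(a, b) with a, b > 1 the mode is (a−1)/(a+b−2) = 21/28 ≈ 0.7500.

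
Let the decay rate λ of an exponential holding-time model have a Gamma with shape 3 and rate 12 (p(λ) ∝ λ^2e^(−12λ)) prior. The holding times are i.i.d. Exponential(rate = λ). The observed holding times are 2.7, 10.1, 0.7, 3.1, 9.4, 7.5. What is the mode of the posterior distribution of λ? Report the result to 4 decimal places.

The Exponential(rate=λ) likelihood is ∝ λ^n e^(−λΣtᵢ). Here n = 6 and Σtᵢ = 2.7 + 10.1 + 0.7 + 3.1 + 9.4 + 7.5 = 33.5.
Posterior ∝ λ^2e^(−12λ) · λ^6e^(−33.5λ) = λ^8e^(−45.5λ), i.e. Gamma(9, 45.5).
Mode = (a−1)/b = 8/45.5 ≈ 0.1758.

λ̂_MAP = 0.1758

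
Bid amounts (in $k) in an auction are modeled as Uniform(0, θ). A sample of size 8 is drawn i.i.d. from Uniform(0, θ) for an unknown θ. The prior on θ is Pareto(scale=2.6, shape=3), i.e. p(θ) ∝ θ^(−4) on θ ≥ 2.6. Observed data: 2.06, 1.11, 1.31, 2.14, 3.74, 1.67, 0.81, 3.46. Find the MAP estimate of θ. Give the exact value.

The Uniform(0, θ) likelihood is θ^(−n) for θ ≥ max(xᵢ), zero otherwise. Here max(xᵢ) = 3.74.
Posterior ∝ θ^(−4) · θ^(−8) = θ^(−12) on θ ≥ max(2.6, 3.74) = 3.74.
This density is strictly decreasing in θ, so the posterior mode lies at the lower boundary of the support.

θ̂_MAP = 3.74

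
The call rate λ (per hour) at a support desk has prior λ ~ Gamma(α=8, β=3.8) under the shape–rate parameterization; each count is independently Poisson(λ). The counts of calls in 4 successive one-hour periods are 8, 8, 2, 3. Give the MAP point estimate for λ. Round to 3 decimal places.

λ̂_MAP = 3.590

Σxᵢ = 8+8+2+3 = 21, with n = 4.
Posterior ∝ λ^7e^(−3.8λ) · λ^21e^(−4λ) = λ^28e^(−7.8λ), i.e. Gamma(shape=29, rate=7.8).
The mode of a Gamma(a, b) with a ≥ 1 (shape–rate) is (a−1)/b = 28/7.8 ≈ 3.590.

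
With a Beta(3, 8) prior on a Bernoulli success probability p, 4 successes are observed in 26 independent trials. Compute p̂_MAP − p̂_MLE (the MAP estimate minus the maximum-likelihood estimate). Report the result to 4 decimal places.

Posterior is Beta(7, 30); MAP = (7−1)/(37−2) = 6/35 ≈ 0.17143.
MLE ignores the prior: p̂_MLE = k/n = 4/26 ≈ 0.15385.
Difference = 6/35 − 4/26 = 8/455 ≈ 0.0176.

MAP − MLE = 0.0176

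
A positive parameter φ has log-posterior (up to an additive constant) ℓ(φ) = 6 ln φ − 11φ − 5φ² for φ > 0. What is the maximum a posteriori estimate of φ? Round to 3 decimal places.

φ̂_MAP = 0.400

ℓ'(φ) = 6/φ − 11 − 10φ. Setting this to zero and multiplying by φ: 10φ² + 11φ − 6 = 0.
φ = (−11 + √(11² + 4·10·6)) / (2·10) = (−11 + √361) / 20 = (−11 + 19)/20 = 2/5.
ℓ''(φ) = −6/φ² − 10 < 0, confirming a maximum.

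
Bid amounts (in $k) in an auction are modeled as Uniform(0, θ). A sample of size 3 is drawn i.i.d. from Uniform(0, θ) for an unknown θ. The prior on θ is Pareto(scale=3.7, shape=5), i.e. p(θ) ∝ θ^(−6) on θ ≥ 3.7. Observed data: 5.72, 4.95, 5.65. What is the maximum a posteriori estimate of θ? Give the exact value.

The Uniform(0, θ) likelihood is θ^(−n) for θ ≥ max(xᵢ), zero otherwise. Here max(xᵢ) = 5.72.
Posterior ∝ θ^(−6) · θ^(−3) = θ^(−9) on θ ≥ max(3.7, 5.72) = 5.72.
This density is strictly decreasing in θ, so the posterior mode lies at the lower boundary of the support.

θ̂_MAP = 5.72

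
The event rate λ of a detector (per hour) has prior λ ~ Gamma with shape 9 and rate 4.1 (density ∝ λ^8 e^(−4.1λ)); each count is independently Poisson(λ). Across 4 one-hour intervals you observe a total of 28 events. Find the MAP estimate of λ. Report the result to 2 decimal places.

Σxᵢ = 28, n = 4.
Posterior ∝ λ^8e^(−4.1λ) · λ^28e^(−4λ) = λ^36e^(−8.1λ), i.e. Gamma(shape=37, rate=8.1).
The mode of a Gamma(a, b) with a ≥ 1 (shape–rate) is (a−1)/b = 36/8.1 ≈ 4.44.

λ̂_MAP = 4.44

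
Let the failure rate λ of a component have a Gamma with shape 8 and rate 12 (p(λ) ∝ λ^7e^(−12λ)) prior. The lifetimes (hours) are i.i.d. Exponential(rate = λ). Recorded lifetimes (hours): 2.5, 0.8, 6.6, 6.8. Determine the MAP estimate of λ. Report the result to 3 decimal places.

The Exponential(rate=λ) likelihood is ∝ λ^n e^(−λΣtᵢ). Here n = 4 and Σtᵢ = 2.5 + 0.8 + 6.6 + 6.8 = 16.7.
Posterior ∝ λ^7e^(−12λ) · λ^4e^(−16.7λ) = λ^11e^(−28.7λ), i.e. Gamma(12, 28.7).
Mode = (a−1)/b = 11/28.7 ≈ 0.383.

λ̂_MAP = 0.383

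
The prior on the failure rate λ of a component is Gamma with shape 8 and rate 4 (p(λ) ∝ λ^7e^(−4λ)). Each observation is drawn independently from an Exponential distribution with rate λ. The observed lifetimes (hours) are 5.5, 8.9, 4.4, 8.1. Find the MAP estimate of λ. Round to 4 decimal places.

λ̂_MAP = 0.3560

The Exponential(rate=λ) likelihood is ∝ λ^n e^(−λΣtᵢ). Here n = 4 and Σtᵢ = 5.5 + 8.9 + 4.4 + 8.1 = 26.9.
Posterior ∝ λ^7e^(−4λ) · λ^4e^(−26.9λ) = λ^11e^(−30.9λ), i.e. Gamma(12, 30.9).
Mode = (a−1)/b = 11/30.9 ≈ 0.3560.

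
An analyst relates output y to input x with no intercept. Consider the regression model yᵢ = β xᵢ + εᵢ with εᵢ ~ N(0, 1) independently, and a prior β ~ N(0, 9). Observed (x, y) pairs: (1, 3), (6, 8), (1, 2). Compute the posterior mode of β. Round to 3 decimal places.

β̂_MAP = 1.391

log p(β | y) = −Σ(yᵢ − βxᵢ)²/(2·1) − β²/(2·9) + const.
Setting the derivative to zero: Σxᵢ(yᵢ − βxᵢ)/1 − β/9 = 0, so β = Σxᵢyᵢ / (Σxᵢ² + σ²/τ²).
Σxᵢyᵢ = 1·3 + 6·8 + 1·2 = 53; Σxᵢ² = 38; σ²/τ² = 1/9.
β̂_MAP = 53 / (38 + 1/9) = 53/(343/9) = 477/343 ≈ 1.391.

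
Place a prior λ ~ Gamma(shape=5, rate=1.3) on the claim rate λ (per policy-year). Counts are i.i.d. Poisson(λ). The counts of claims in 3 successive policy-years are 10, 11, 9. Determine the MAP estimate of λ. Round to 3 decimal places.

Σxᵢ = 10+11+9 = 30, with n = 3.
Posterior ∝ λ^4e^(−1.3λ) · λ^30e^(−3λ) = λ^34e^(−4.3λ), i.e. Gamma(shape=35, rate=4.3).
The mode of a Gamma(a, b) with a ≥ 1 (shape–rate) is (a−1)/b = 34/4.3 ≈ 7.907.

λ̂_MAP = 7.907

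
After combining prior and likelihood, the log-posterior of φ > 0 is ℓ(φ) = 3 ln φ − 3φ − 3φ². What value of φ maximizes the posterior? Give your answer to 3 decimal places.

φ̂_MAP = 0.500

ℓ'(φ) = 3/φ − 3 − 6φ. Setting this to zero and multiplying by φ: 6φ² + 3φ − 3 = 0.
φ = (−3 + √(3² + 4·6·3)) / (2·6) = (−3 + √81) / 12 = (−3 + 9)/12 = 1/2.
ℓ''(φ) = −3/φ² − 6 < 0, confirming a maximum.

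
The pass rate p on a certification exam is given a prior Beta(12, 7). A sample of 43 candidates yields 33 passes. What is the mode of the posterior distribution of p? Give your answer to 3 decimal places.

p̂_MAP = 0.733

Prior: Beta(12, 7).
Data: 33 successes in 43 trials. The binomial likelihood contributes p^33(1−p)^10, so the posterior is Beta(12+33, 7+10) = Beta(45, 17).
For Beta(a, b) with a, b > 1 the mode is (a−1)/(a+b−2) = 44/60 ≈ 0.733.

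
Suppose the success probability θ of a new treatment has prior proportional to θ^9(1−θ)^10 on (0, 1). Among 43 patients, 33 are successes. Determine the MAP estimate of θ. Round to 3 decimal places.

The prior density ∝ θ^9(1−θ)^10 is the kernel of Beta(10, 11).
Data: 33 successes in 43 trials. The binomial likelihood contributes θ^33(1−θ)^10, so the posterior is Beta(10+33, 11+10) = Beta(43, 21).
For Beta(a, b) with a, b > 1 the mode is (a−1)/(a+b−2) = 42/62 ≈ 0.677.

θ̂_MAP = 0.677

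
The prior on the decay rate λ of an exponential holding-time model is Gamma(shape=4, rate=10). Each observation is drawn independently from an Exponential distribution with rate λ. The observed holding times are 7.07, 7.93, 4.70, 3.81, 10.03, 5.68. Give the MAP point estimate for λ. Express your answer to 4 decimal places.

The Exponential(rate=λ) likelihood is ∝ λ^n e^(−λΣtᵢ). Here n = 6 and Σtᵢ = 7.07 + 7.93 + 4.70 + 3.81 + 10.03 + 5.68 = 39.22.
Posterior ∝ λ^3e^(−10λ) · λ^6e^(−39.22λ) = λ^9e^(−49.22λ), i.e. Gamma(10, 49.22).
Mode = (a−1)/b = 9/49.22 ≈ 0.1829.

λ̂_MAP = 0.1829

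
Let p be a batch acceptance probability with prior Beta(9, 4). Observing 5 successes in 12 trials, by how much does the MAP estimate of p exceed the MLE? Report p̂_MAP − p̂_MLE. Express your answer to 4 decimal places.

MAP − MLE = 0.1486

Posterior is Beta(14, 11); MAP = (14−1)/(25−2) = 13/23 ≈ 0.56522.
MLE ignores the prior: p̂_MLE = k/n = 5/12 ≈ 0.41667.
Difference = 13/23 − 5/12 = 41/276 ≈ 0.1486.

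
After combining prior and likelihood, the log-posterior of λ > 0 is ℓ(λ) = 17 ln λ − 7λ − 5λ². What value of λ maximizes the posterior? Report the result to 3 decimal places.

ℓ'(λ) = 17/λ − 7 − 10λ. Setting this to zero and multiplying by λ: 10λ² + 7λ − 17 = 0.
λ = (−7 + √(7² + 4·10·17)) / (2·10) = (−7 + √729) / 20 = (−7 + 27)/20 = 1.
ℓ''(λ) = −17/λ² − 10 < 0, confirming a maximum.

λ̂_MAP = 1.000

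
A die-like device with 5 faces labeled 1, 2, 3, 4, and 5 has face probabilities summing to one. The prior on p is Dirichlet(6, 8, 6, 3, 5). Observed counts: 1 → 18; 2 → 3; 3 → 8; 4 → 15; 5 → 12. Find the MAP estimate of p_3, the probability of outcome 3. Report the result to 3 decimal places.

MAP estimate: 0.165

The posterior is Dirichlet(αᵢ + nᵢ) = Dirichlet(24, 11, 14, 18, 17).
For a Dirichlet(a₁,…,a_K) with all aᵢ > 1, the mode has j-th component (aⱼ − 1)/(Σaᵢ − K).
Here Σaᵢ = 84 and K = 5, so p_3 = (14 − 1)/(84 − 5) = 13/79 ≈ 0.165.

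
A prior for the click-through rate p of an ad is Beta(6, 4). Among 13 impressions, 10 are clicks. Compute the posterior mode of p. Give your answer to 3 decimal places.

p̂_MAP = 0.714

Prior: Beta(6, 4).
Data: 10 successes in 13 trials. The binomial likelihood contributes p^10(1−p)^3, so the posterior is Beta(6+10, 4+3) = Beta(16, 7).
For Beta(a, b) with a, b > 1 the mode is (a−1)/(a+b−2) = 15/21 ≈ 0.714.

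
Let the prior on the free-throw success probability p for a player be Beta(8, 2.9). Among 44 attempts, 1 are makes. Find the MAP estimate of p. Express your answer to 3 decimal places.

Prior: Beta(8, 2.9).
Data: 1 success in 44 trials. The binomial likelihood contributes p(1−p)^43, so the posterior is Beta(8+1, 2.9+43) = Beta(9, 45.9).
For Beta(a, b) with a, b > 1 the mode is (a−1)/(a+b−2) = 8/52.9 ≈ 0.151.

p̂_MAP = 0.151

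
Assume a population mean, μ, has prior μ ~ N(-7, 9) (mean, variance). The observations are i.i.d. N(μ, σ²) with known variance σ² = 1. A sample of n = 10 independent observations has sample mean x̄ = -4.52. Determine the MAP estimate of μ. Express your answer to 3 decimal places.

n = 10, x̄ = -4.52.
For a Normal prior and Normal likelihood with known variance, the posterior is Normal; its mode equals its mean, the precision-weighted average.
Prior precision 1/σ₀² = 1/9; data precision n/σ² = 10/1 = 10.
μ̂ = ((1/9)·(-7) + 10·(-4.52)) / (1/9 + 10) = (-2069/45)/(91/9) = -2069/455 ≈ -4.547.

μ̂_MAP = -4.547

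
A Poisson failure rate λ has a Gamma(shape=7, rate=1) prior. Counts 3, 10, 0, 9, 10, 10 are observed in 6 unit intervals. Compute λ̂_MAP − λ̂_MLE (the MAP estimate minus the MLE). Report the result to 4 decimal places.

Σxᵢ = 42. Posterior is Gamma(49, 7); MAP = (49−1)/7 = 48/7 ≈ 6.85714.
MLE = x̄ = 42/6 ≈ 7.00000.
Difference = 48/7 − 42/6 = -1/7 ≈ -0.1429.

MAP − MLE = -0.1429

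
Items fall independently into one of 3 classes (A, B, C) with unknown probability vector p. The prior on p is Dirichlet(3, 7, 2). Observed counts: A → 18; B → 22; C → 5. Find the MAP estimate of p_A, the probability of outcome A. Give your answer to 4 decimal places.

The posterior is Dirichlet(αᵢ + nᵢ) = Dirichlet(21, 29, 7).
For a Dirichlet(a₁,…,a_K) with all aᵢ > 1, the mode has j-th component (aⱼ − 1)/(Σaᵢ − K).
Here Σaᵢ = 57 and K = 3, so p_A = (21 − 1)/(57 − 3) = 20/54 ≈ 0.3704.

MAP estimate of p_A = 0.3704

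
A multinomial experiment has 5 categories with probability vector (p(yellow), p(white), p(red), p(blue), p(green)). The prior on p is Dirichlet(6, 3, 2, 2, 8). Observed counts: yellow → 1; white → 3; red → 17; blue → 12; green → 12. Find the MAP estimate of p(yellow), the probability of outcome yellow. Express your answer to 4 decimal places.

MAP estimate of p(yellow) = 0.0984

The posterior is Dirichlet(αᵢ + nᵢ) = Dirichlet(7, 6, 19, 14, 20).
For a Dirichlet(a₁,…,a_K) with all aᵢ > 1, the mode has j-th component (aⱼ − 1)/(Σaᵢ − K).
Here Σaᵢ = 66 and K = 5, so p(yellow) = (7 − 1)/(66 − 5) = 6/61 ≈ 0.0984.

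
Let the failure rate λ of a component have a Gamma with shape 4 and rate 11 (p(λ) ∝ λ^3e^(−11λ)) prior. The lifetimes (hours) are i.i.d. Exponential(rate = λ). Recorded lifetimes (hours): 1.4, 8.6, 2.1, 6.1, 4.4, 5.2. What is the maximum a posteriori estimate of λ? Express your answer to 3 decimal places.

λ̂_MAP = 0.232

The Exponential(rate=λ) likelihood is ∝ λ^n e^(−λΣtᵢ). Here n = 6 and Σtᵢ = 1.4 + 8.6 + 2.1 + 6.1 + 4.4 + 5.2 = 27.8.
Posterior ∝ λ^3e^(−11λ) · λ^6e^(−27.8λ) = λ^9e^(−38.8λ), i.e. Gamma(10, 38.8).
Mode = (a−1)/b = 9/38.8 ≈ 0.232.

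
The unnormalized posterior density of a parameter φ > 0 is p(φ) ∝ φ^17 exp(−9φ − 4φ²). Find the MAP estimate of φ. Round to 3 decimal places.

φ̂_MAP = 1.000

ℓ'(φ) = 17/φ − 9 − 8φ. Setting this to zero and multiplying by φ: 8φ² + 9φ − 17 = 0.
φ = (−9 + √(9² + 4·8·17)) / (2·8) = (−9 + √625) / 16 = (−9 + 25)/16 = 1.
ℓ''(φ) = −17/φ² − 8 < 0, confirming a maximum.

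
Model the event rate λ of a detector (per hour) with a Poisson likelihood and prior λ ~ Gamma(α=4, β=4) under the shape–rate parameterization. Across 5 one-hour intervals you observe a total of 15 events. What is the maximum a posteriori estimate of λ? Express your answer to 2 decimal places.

Σxᵢ = 15, n = 5.
Posterior ∝ λ^3e^(−4λ) · λ^15e^(−5λ) = λ^18e^(−9λ), i.e. Gamma(shape=19, rate=9).
The mode of a Gamma(a, b) with a ≥ 1 (shape–rate) is (a−1)/b = 18/9 ≈ 2.00.

λ̂_MAP = 2.00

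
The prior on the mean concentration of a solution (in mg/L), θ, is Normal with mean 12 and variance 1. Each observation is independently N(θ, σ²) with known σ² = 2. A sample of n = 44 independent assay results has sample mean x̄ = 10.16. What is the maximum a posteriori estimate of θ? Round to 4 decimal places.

n = 44, x̄ = 10.16.
For a Normal prior and Normal likelihood with known variance, the posterior is Normal; its mode equals its mean, the precision-weighted average.
Prior precision 1/σ₀² = 1/1 = 1; data precision n/σ² = 44/2 = 22.
θ̂ = (1·12 + 22·10.16) / (1 + 22) = 235.52/23 = 10.2400.

θ̂_MAP = 10.2400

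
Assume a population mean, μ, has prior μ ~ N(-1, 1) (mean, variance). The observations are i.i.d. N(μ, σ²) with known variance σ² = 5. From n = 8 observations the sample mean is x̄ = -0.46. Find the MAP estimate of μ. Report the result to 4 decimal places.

μ̂_MAP = -0.6677

n = 8, x̄ = -0.46.
For a Normal prior and Normal likelihood with known variance, the posterior is Normal; its mode equals its mean, the precision-weighted average.
Prior precision 1/σ₀² = 1/1 = 1; data precision n/σ² = 8/5 = 1.6.
μ̂ = (1·(-1) + 1.6·(-0.46)) / (1 + 1.6) = (-1.736)/2.6 = -217/325 ≈ -0.6677.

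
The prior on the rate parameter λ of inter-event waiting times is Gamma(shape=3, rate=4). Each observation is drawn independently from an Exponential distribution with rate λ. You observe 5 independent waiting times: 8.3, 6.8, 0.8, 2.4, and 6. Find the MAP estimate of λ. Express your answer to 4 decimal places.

λ̂_MAP = 0.2473

The Exponential(rate=λ) likelihood is ∝ λ^n e^(−λΣtᵢ). Here n = 5 and Σtᵢ = 8.3 + 6.8 + 0.8 + 2.4 + 6 = 24.3.
Posterior ∝ λ^2e^(−4λ) · λ^5e^(−24.3λ) = λ^7e^(−28.3λ), i.e. Gamma(8, 28.3).
Mode = (a−1)/b = 7/28.3 ≈ 0.2473.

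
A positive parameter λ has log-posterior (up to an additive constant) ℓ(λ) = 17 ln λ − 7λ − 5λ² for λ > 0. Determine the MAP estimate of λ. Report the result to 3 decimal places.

λ̂_MAP = 1.000

ℓ'(λ) = 17/λ − 7 − 10λ. Setting this to zero and multiplying by λ: 10λ² + 7λ − 17 = 0.
λ = (−7 + √(7² + 4·10·17)) / (2·10) = (−7 + √729) / 20 = (−7 + 27)/20 = 1.
ℓ''(λ) = −17/λ² − 10 < 0, confirming a maximum.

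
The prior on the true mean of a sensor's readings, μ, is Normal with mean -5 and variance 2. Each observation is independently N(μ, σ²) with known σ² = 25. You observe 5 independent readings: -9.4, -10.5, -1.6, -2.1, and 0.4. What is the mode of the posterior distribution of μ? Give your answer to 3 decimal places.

n = 5; x̄ = ((-9.4) + (-10.5) + (-1.6) + (-2.1) + 0.4)/5 = -23.2/5 = -4.64.
For a Normal prior and Normal likelihood with known variance, the posterior is Normal; its mode equals its mean, the precision-weighted average.
Prior precision 1/σ₀² = 1/2 = 0.5; data precision n/σ² = 5/25 = 0.2.
μ̂ = (0.5·(-5) + 0.2·(-4.64)) / (0.5 + 0.2) = (-3.428)/0.7 = -857/175 ≈ -4.897.

μ̂_MAP = -4.897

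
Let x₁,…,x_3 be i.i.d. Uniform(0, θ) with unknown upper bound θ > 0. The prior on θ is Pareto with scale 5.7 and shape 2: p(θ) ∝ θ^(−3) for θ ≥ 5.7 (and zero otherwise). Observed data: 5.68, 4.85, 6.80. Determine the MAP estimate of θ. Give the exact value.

θ̂_MAP = 6.80

The Uniform(0, θ) likelihood is θ^(−n) for θ ≥ max(xᵢ), zero otherwise. Here max(xᵢ) = 6.80.
Posterior ∝ θ^(−3) · θ^(−3) = θ^(−6) on θ ≥ max(5.7, 6.80) = 6.80.
This density is strictly decreasing in θ, so the posterior mode lies at the lower boundary of the support.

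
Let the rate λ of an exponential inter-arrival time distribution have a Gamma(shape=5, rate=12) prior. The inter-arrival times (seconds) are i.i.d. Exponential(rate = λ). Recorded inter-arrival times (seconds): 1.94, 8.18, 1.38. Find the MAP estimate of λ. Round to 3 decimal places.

λ̂_MAP = 0.298

The Exponential(rate=λ) likelihood is ∝ λ^n e^(−λΣtᵢ). Here n = 3 and Σtᵢ = 1.94 + 8.18 + 1.38 = 11.50.
Posterior ∝ λ^4e^(−12λ) · λ^3e^(−11.50λ) = λ^7e^(−23.50λ), i.e. Gamma(8, 23.50).
Mode = (a−1)/b = 7/23.50 ≈ 0.298.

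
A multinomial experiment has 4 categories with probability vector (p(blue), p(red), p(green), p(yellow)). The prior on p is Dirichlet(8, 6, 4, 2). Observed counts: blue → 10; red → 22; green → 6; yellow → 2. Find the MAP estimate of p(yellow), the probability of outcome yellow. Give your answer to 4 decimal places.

MAP estimate of p(yellow) = 0.0536

The posterior is Dirichlet(αᵢ + nᵢ) = Dirichlet(18, 28, 10, 4).
For a Dirichlet(a₁,…,a_K) with all aᵢ > 1, the mode has j-th component (aⱼ − 1)/(Σaᵢ − K).
Here Σaᵢ = 60 and K = 4, so p(yellow) = (4 − 1)/(60 − 4) = 3/56 ≈ 0.0536.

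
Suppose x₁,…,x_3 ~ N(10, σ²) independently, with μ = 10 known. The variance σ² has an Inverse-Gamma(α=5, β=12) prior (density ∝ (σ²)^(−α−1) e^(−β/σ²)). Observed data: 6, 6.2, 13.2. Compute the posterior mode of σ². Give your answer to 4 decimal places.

Sum of squared deviations about the known mean: SS = (6−10)² + (6.2−10)² + (13.2−10)² = 40.68.
The Normal likelihood contributes (σ²)^(−n/2) exp(−SS/(2σ²)), so the posterior is Inverse-Gamma(α + n/2, β + SS/2) = Inverse-Gamma(6.5, 32.34).
The mode of Inverse-Gamma(a, b) is b/(a+1) = 32.34/7.5 ≈ 4.3120.

σ̂²_MAP = 4.3120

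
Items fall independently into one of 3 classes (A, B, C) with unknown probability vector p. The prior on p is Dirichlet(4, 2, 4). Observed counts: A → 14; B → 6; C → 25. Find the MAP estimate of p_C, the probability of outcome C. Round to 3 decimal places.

MAP estimate of p_C = 0.538

The posterior is Dirichlet(αᵢ + nᵢ) = Dirichlet(18, 8, 29).
For a Dirichlet(a₁,…,a_K) with all aᵢ > 1, the mode has j-th component (aⱼ − 1)/(Σaᵢ − K).
Here Σaᵢ = 55 and K = 3, so p_C = (29 − 1)/(55 − 3) = 28/52 ≈ 0.538.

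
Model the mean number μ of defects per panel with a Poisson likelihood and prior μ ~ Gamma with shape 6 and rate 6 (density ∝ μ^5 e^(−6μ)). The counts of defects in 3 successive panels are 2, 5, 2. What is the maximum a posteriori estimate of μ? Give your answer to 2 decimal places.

μ̂_MAP = 1.56

Σxᵢ = 2+5+2 = 9, with n = 3.
Posterior ∝ μ^5e^(−6μ) · μ^9e^(−3μ) = μ^14e^(−9μ), i.e. Gamma(shape=15, rate=9).
The mode of a Gamma(a, b) with a ≥ 1 (shape–rate) is (a−1)/b = 14/9 ≈ 1.56.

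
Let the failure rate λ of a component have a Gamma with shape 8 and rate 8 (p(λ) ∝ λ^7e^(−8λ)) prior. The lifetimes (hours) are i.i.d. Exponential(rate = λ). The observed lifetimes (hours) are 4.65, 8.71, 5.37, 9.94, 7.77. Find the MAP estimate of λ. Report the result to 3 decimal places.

λ̂_MAP = 0.270

The Exponential(rate=λ) likelihood is ∝ λ^n e^(−λΣtᵢ). Here n = 5 and Σtᵢ = 4.65 + 8.71 + 5.37 + 9.94 + 7.77 = 36.44.
Posterior ∝ λ^7e^(−8λ) · λ^5e^(−36.44λ) = λ^12e^(−44.44λ), i.e. Gamma(13, 44.44).
Mode = (a−1)/b = 12/44.44 ≈ 0.270.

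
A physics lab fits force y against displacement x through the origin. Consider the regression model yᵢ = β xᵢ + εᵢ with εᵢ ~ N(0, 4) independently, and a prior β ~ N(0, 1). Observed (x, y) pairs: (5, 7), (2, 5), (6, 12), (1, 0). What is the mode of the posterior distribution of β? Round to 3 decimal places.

log p(β | y) = −Σ(yᵢ − βxᵢ)²/(2·4) − β²/(2·1) + const.
Setting the derivative to zero: Σxᵢ(yᵢ − βxᵢ)/4 − β/1 = 0, so β = Σxᵢyᵢ / (Σxᵢ² + σ²/τ²).
Σxᵢyᵢ = 5·7 + 2·5 + 6·12 + 1·0 = 117; Σxᵢ² = 66; σ²/τ² = 4.
β̂_MAP = 117 / (66 + 4) = 117/70 ≈ 1.671.

β̂_MAP = 1.671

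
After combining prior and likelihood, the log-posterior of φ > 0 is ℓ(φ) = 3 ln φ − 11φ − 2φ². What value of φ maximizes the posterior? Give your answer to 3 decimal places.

ℓ'(φ) = 3/φ − 11 − 4φ. Setting this to zero and multiplying by φ: 4φ² + 11φ − 3 = 0.
φ = (−11 + √(11² + 4·4·3)) / (2·4) = (−11 + √169) / 8 = (−11 + 13)/8 = 1/4.
ℓ''(φ) = −3/φ² − 4 < 0, confirming a maximum.

φ̂_MAP = 0.250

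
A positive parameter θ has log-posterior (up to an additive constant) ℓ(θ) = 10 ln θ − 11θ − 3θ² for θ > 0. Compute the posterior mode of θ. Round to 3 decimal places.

ℓ'(θ) = 10/θ − 11 − 6θ. Setting this to zero and multiplying by θ: 6θ² + 11θ − 10 = 0.
θ = (−11 + √(11² + 4·6·10)) / (2·6) = (−11 + √361) / 12 = (−11 + 19)/12 = 2/3.
ℓ''(θ) = −10/θ² − 6 < 0, confirming a maximum.

θ̂_MAP = 0.667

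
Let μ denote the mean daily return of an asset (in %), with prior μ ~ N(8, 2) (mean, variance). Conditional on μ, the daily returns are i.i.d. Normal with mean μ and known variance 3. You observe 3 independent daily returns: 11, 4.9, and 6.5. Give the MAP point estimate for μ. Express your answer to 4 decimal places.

μ̂_MAP = 7.6444

n = 3; x̄ = (11 + 4.9 + 6.5)/3 = 22.4/3 = 112/15 ≈ 7.4667.
For a Normal prior and Normal likelihood with known variance, the posterior is Normal; its mode equals its mean, the precision-weighted average.
Prior precision 1/σ₀² = 1/2 = 0.5; data precision n/σ² = 3/3 = 1.
μ̂ = (0.5·8 + 1·(112/15)) / (0.5 + 1) = (172/15)/1.5 = 344/45 ≈ 7.6444.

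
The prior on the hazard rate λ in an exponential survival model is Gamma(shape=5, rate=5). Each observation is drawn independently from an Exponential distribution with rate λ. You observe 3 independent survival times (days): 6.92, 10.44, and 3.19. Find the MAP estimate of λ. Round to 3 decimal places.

λ̂_MAP = 0.274

The Exponential(rate=λ) likelihood is ∝ λ^n e^(−λΣtᵢ). Here n = 3 and Σtᵢ = 6.92 + 10.44 + 3.19 = 20.55.
Posterior ∝ λ^4e^(−5λ) · λ^3e^(−20.55λ) = λ^7e^(−25.55λ), i.e. Gamma(8, 25.55).
Mode = (a−1)/b = 7/25.55 ≈ 0.274.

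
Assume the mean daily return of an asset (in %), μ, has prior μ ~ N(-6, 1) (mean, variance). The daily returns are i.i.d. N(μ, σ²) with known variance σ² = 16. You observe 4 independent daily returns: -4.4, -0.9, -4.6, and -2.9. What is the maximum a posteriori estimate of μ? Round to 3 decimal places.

μ̂_MAP = -5.440

n = 4; x̄ = ((-4.4) + (-0.9) + (-4.6) + (-2.9))/4 = -12.8/4 = -3.2.
For a Normal prior and Normal likelihood with known variance, the posterior is Normal; its mode equals its mean, the precision-weighted average.
Prior precision 1/σ₀² = 1/1 = 1; data precision n/σ² = 4/16 = 0.25.
μ̂ = (1·(-6) + 0.25·(-3.2)) / (1 + 0.25) = (-6.8)/1.25 = -5.440.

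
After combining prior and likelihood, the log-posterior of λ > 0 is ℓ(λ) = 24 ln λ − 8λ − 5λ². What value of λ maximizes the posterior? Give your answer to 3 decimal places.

ℓ'(λ) = 24/λ − 8 − 10λ. Setting this to zero and multiplying by λ: 10λ² + 8λ − 24 = 0.
λ = (−8 + √(8² + 4·10·24)) / (2·10) = (−8 + √1024) / 20 = (−8 + 32)/20 = 6/5.
ℓ''(λ) = −24/λ² − 10 < 0, confirming a maximum.

λ̂_MAP = 1.200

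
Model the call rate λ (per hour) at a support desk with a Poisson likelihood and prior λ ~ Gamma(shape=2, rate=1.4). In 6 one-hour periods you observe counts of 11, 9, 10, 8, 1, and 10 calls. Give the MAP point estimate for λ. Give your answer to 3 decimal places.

Σxᵢ = 11+9+10+8+1+10 = 49, with n = 6.
Posterior ∝ λe^(−1.4λ) · λ^49e^(−6λ) = λ^50e^(−7.4λ), i.e. Gamma(shape=51, rate=7.4).
The mode of a Gamma(a, b) with a ≥ 1 (shape–rate) is (a−1)/b = 50/7.4 ≈ 6.757.

λ̂_MAP = 6.757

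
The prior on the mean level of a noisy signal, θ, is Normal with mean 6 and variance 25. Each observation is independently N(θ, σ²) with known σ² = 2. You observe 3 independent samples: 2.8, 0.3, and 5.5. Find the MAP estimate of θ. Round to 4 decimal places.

n = 3; x̄ = (2.8 + 0.3 + 5.5)/3 = 8.6/3 = 43/15 ≈ 2.8667.
For a Normal prior and Normal likelihood with known variance, the posterior is Normal; its mode equals its mean, the precision-weighted average.
Prior precision 1/σ₀² = 1/25 = 0.04; data precision n/σ² = 3/2 = 1.5.
θ̂ = (0.04·6 + 1.5·(43/15)) / (0.04 + 1.5) = 4.54/1.54 = 227/77 ≈ 2.9481.

θ̂_MAP = 2.9481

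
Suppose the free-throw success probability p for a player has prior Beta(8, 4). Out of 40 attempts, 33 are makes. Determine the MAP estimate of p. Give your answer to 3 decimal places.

p̂_MAP = 0.800

Prior: Beta(8, 4).
Data: 33 successes in 40 trials. The binomial likelihood contributes p^33(1−p)^7, so the posterior is Beta(8+33, 4+7) = Beta(41, 11).
For Beta(a, b) with a, b > 1 the mode is (a−1)/(a+b−2) = 40/50 ≈ 0.800.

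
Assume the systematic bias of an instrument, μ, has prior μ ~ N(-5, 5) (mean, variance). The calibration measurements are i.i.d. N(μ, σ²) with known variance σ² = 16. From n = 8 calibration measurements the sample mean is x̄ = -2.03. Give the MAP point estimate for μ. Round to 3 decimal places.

μ̂_MAP = -2.879

n = 8, x̄ = -2.03.
For a Normal prior and Normal likelihood with known variance, the posterior is Normal; its mode equals its mean, the precision-weighted average.
Prior precision 1/σ₀² = 1/5 = 0.2; data precision n/σ² = 8/16 = 0.5.
μ̂ = (0.2·(-5) + 0.5·(-2.03)) / (0.2 + 0.5) = (-2.015)/0.7 = -403/140 ≈ -2.879.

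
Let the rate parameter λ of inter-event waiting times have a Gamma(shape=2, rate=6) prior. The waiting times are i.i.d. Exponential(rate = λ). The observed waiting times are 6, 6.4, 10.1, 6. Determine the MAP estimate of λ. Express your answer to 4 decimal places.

λ̂_MAP = 0.1449

The Exponential(rate=λ) likelihood is ∝ λ^n e^(−λΣtᵢ). Here n = 4 and Σtᵢ = 6 + 6.4 + 10.1 + 6 = 28.5.
Posterior ∝ λe^(−6λ) · λ^4e^(−28.5λ) = λ^5e^(−34.5λ), i.e. Gamma(6, 34.5).
Mode = (a−1)/b = 5/34.5 ≈ 0.1449.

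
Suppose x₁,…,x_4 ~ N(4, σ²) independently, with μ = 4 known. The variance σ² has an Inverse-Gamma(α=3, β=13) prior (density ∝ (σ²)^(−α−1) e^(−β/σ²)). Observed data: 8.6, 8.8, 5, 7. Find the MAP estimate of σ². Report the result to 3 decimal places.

σ̂²_MAP = 6.683

Sum of squared deviations about the known mean: SS = (8.6−4)² + (8.8−4)² + (5−4)² + (7−4)² = 54.2.
The Normal likelihood contributes (σ²)^(−n/2) exp(−SS/(2σ²)), so the posterior is Inverse-Gamma(α + n/2, β + SS/2) = Inverse-Gamma(5, 40.1).
The mode of Inverse-Gamma(a, b) is b/(a+1) = 40.1/6 ≈ 6.683.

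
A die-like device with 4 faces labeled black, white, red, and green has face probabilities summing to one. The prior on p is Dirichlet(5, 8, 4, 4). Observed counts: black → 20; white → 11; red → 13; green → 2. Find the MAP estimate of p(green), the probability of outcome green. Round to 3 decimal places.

MAP estimate of p(green) = 0.079

The posterior is Dirichlet(αᵢ + nᵢ) = Dirichlet(25, 19, 17, 6).
For a Dirichlet(a₁,…,a_K) with all aᵢ > 1, the mode has j-th component (aⱼ − 1)/(Σaᵢ − K).
Here Σaᵢ = 67 and K = 4, so p(green) = (6 − 1)/(67 − 4) = 5/63 ≈ 0.079.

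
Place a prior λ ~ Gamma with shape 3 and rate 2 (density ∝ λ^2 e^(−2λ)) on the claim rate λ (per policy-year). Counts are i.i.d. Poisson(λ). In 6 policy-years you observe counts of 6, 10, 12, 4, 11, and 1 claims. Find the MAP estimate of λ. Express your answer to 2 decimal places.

λ̂_MAP = 5.75

Σxᵢ = 6+10+12+4+11+1 = 44, with n = 6.
Posterior ∝ λ^2e^(−2λ) · λ^44e^(−6λ) = λ^46e^(−8λ), i.e. Gamma(shape=47, rate=8).
The mode of a Gamma(a, b) with a ≥ 1 (shape–rate) is (a−1)/b = 46/8 ≈ 5.75.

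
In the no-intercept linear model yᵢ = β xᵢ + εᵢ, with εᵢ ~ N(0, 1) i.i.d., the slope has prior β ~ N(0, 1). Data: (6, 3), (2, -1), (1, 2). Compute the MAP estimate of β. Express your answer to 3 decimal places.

β̂_MAP = 0.429

log p(β | y) = −Σ(yᵢ − βxᵢ)²/(2·1) − β²/(2·1) + const.
Setting the derivative to zero: Σxᵢ(yᵢ − βxᵢ)/1 − β/1 = 0, so β = Σxᵢyᵢ / (Σxᵢ² + σ²/τ²).
Σxᵢyᵢ = 6·3 + 2·(-1) + 1·2 = 18; Σxᵢ² = 41; σ²/τ² = 1.
β̂_MAP = 18 / (41 + 1) = 18/42 ≈ 0.429.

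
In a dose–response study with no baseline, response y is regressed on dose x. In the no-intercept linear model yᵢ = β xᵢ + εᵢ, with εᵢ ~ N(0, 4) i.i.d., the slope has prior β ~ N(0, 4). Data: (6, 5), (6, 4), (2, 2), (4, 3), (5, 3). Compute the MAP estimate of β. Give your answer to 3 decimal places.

log p(β | y) = −Σ(yᵢ − βxᵢ)²/(2·4) − β²/(2·4) + const.
Setting the derivative to zero: Σxᵢ(yᵢ − βxᵢ)/4 − β/4 = 0, so β = Σxᵢyᵢ / (Σxᵢ² + σ²/τ²).
Σxᵢyᵢ = 6·5 + 6·4 + 2·2 + 4·3 + 5·3 = 85; Σxᵢ² = 117; σ²/τ² = 1.
β̂_MAP = 85 / (117 + 1) = 85/118 ≈ 0.720.

β̂_MAP = 0.720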